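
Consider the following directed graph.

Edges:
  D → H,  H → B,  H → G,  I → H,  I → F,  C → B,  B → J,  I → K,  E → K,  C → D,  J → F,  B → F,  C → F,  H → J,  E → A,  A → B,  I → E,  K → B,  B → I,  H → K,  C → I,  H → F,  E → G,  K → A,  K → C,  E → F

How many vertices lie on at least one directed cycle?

8

A vertex is on a directed cycle iff it belongs to a strongly connected component of size ≥ 2 (or has a self-loop).
The vertices on cycles are {A, B, C, D, E, H, I, K} — 8 in total.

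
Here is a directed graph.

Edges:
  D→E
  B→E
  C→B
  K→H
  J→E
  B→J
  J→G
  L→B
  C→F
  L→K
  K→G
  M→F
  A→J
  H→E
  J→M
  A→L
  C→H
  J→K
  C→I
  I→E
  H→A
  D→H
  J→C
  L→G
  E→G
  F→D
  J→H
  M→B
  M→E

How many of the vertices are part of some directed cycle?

10

A vertex is on a directed cycle iff it belongs to a strongly connected component of size ≥ 2 (or has a self-loop).
The vertices on cycles are {A, B, C, D, F, H, J, K, L, M} — 10 in total.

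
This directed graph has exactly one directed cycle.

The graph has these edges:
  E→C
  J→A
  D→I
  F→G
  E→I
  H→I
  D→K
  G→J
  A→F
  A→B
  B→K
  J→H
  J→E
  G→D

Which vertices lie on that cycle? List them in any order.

A, F, G, J

DFS with gray/black marking from F:
F gray
  G gray
    D gray
      I gray
      I black
      K gray
      K black
    D black
    J gray
      A gray
        A→F: F is gray → back edge
Back edge closes the cycle F → G → J → A → F; its vertices are {A, F, G, J}.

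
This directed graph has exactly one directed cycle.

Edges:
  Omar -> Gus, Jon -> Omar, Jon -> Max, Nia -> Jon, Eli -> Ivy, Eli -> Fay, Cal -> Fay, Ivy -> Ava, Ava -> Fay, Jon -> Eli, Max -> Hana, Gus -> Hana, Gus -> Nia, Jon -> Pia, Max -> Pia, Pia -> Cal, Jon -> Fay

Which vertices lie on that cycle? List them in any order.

DFS with gray/black marking from Jon:
Jon gray
  Eli gray
    Ivy gray
      Ava gray
        Fay gray
        Fay black
      Ava black
    Ivy black
    Eli→Fay: Fay black — skip
  Eli black
  Omar gray
    Gus gray
      Nia gray
        Nia→Jon: Jon is gray → back edge
Back edge closes the cycle Jon → Omar → Gus → Nia → Jon; its vertices are {Gus, Jon, Nia, Omar}.

Gus, Jon, Nia, Omar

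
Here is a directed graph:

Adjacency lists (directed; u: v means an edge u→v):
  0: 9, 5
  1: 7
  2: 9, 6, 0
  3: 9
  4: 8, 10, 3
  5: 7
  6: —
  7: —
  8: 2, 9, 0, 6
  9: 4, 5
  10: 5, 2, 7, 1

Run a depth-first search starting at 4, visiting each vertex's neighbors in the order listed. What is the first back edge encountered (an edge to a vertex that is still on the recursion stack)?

DFS from 4 (visiting each vertex's neighbors in the order listed); mark gray on enter, black on exit:
4 gray
  8 gray
    2 gray
      9 gray
        9→4: 4 is gray → back edge
First back edge: 9 → 4.

9->4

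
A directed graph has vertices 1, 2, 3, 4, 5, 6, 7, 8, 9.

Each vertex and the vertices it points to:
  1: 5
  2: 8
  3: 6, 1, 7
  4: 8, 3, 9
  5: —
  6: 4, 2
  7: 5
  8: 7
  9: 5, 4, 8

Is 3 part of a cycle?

Yes

3 is on a cycle iff 3 can reach itself via ≥1 edge.
3 → 6 → 4 → 3 — yes.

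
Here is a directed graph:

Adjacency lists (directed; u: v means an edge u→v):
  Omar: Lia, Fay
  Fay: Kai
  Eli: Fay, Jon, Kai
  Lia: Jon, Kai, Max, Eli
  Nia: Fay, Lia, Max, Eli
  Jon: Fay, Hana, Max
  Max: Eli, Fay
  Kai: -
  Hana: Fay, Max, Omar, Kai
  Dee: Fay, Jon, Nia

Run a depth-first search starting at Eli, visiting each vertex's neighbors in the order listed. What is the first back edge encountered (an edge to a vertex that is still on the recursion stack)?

Max→Eli

DFS from Eli (visiting each vertex's neighbors in the order listed); mark gray on enter, black on exit:
Eli gray
  Fay gray
    Kai gray
    Kai black
  Fay black
  Jon gray
    Jon→Fay: Fay black — skip
    Hana gray
      Hana→Fay: Fay black — skip
      Max gray
        Max→Eli: Eli is gray → back edge
First back edge: Max → Eli.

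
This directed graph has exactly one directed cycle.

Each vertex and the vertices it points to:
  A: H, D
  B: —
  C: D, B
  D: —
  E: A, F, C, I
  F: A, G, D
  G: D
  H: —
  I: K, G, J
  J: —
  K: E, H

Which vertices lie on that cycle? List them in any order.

DFS with gray/black marking from E:
E gray
  A gray
    H gray
    H black
    D gray
    D black
  A black
  F gray
    F→A: A black — skip
    G gray
      G→D: D black — skip
    G black
    F→D: D black — skip
  F black
  C gray
    C→D: D black — skip
    B gray
    B black
  C black
  I gray
    K gray
      K→E: E is gray → back edge
Back edge closes the cycle E → I → K → E; its vertices are {E, I, K}.

E, I, K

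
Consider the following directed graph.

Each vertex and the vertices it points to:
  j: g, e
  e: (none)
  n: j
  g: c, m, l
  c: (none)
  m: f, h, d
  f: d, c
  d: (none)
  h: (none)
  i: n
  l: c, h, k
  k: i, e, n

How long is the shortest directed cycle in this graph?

5

For each vertex v, BFS finds the shortest path from v back to v.
The shortest such closed walk is j → g → l → k → n → j, length 5.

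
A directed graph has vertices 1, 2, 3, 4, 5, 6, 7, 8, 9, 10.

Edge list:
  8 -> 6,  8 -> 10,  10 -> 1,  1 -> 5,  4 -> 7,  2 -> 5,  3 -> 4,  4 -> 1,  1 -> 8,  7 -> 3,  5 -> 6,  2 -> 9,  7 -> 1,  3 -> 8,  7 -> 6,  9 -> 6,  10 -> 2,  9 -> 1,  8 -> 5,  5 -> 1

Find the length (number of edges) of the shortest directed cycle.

For each vertex v, BFS finds the shortest path from v back to v.
The shortest such closed walk is 5 → 1 → 5, length 2.

2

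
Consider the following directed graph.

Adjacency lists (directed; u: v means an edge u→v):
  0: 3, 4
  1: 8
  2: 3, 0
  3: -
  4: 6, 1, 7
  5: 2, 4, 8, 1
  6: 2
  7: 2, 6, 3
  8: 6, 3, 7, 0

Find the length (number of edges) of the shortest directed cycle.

For each vertex v, BFS finds the shortest path from v back to v.
The shortest such closed walk is 8 → 0 → 4 → 1 → 8, length 4.

4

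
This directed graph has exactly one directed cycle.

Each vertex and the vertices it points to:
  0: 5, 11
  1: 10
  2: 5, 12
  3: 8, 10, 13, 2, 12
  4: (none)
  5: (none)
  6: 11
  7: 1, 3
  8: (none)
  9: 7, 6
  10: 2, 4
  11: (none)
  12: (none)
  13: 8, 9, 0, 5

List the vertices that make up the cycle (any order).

3, 7, 9, 13

DFS with gray/black marking from 7:
7 gray
  1 gray
    10 gray
      2 gray
        5 gray
        5 black
        12 gray
        12 black
      2 black
      4 gray
      4 black
    10 black
  1 black
  3 gray
    8 gray
    8 black
    3→10: 10 black — skip
    13 gray
      13→8: 8 black — skip
      9 gray
        9→7: 7 is gray → back edge
Back edge closes the cycle 7 → 3 → 13 → 9 → 7; its vertices are {3, 7, 9, 13}.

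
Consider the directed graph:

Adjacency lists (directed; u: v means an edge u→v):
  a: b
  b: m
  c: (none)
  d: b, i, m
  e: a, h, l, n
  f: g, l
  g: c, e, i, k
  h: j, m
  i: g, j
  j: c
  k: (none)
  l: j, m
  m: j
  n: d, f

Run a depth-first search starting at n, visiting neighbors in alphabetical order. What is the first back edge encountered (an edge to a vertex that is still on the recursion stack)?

DFS from n (visiting neighbors in alphabetical order); mark gray on enter, black on exit:
n gray
  d gray
    b gray
      m gray
        j gray
          c gray
          c black
        j black
      m black
    b black
    i gray
      g gray
        g→c: c black — skip
        e gray
          a gray
            a→b: b black — skip
          a black
          h gray
            h→j: j black — skip
            h→m: m black — skip
          h black
          l gray
            l→j: j black — skip
            l→m: m black — skip
          l black
          e→n: n is gray → back edge
First back edge: e → n.

e->n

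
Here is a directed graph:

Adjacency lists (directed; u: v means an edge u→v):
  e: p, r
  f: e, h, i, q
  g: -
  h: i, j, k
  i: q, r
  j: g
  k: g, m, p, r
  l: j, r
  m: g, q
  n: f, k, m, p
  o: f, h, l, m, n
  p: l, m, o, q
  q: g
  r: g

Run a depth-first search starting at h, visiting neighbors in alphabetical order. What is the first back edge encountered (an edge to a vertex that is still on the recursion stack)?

e->p

DFS from h (visiting neighbors in alphabetical order); mark gray on enter, black on exit:
h gray
  i gray
    q gray
      g gray
      g black
    q black
    r gray
      r→g: g black — skip
    r black
  i black
  j gray
    j→g: g black — skip
  j black
  k gray
    k→g: g black — skip
    m gray
      m→g: g black — skip
      m→q: q black — skip
    m black
    p gray
      l gray
        l→j: j black — skip
        l→r: r black — skip
      l black
      p→m: m black — skip
      o gray
        f gray
          e gray
            e→p: p is gray → back edge
First back edge: e → p.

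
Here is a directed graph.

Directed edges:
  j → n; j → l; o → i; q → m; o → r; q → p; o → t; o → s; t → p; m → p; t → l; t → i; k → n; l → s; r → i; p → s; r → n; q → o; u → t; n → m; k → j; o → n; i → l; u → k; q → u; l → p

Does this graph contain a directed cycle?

No

DFS with white/gray/black marking, starting from t:
t gray
  l gray
    s gray
    s black
    p gray
      p→s: s black — skip
    p black
  l black
  i gray
    i→l: l black — skip
  i black
  t→p: p black — skip
t black
j gray
  n gray
    m gray
      m→p: p black — skip
    m black
  n black
  j→l: l black — skip
j black
k gray
  k→j: j black — skip
  k→n: n black — skip
k black
o gray
  o→t: t black — skip
  o→i: i black — skip
  o→n: n black — skip
  r gray
    r→i: i black — skip
    r→n: n black — skip
  r black
  o→s: s black — skip
o black
q gray
  u gray
    u→t: t black — skip
    u→k: k black — skip
  u black
  q→m: m black — skip
  q→o: o black — skip
  q→p: p black — skip
q black
Every edge goes to a white or black vertex — no back edge, so the graph is acyclic.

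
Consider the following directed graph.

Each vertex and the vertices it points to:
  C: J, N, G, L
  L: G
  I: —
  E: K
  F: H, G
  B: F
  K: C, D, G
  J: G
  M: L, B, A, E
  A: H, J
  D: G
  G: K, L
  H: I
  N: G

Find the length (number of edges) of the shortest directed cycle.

For each vertex v, BFS finds the shortest path from v back to v.
The shortest such closed walk is K → G → K, length 2.

2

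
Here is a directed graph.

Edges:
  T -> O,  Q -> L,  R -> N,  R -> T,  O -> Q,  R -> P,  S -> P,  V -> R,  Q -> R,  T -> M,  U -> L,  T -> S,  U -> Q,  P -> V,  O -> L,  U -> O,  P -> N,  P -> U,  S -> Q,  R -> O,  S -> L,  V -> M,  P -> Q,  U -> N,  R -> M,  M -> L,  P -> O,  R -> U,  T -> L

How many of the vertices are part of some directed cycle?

8

A vertex is on a directed cycle iff it belongs to a strongly connected component of size ≥ 2 (or has a self-loop).
The vertices on cycles are {O, P, Q, R, S, T, U, V} — 8 in total.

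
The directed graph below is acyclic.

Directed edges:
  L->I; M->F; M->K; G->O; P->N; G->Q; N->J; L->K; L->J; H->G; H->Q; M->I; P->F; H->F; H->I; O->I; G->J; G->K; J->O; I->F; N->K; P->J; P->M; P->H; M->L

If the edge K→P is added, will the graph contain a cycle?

Adding K→P creates a cycle iff P can already reach K.
Path from P: P → M → K.
So P → … → K → P is a cycle.

Yes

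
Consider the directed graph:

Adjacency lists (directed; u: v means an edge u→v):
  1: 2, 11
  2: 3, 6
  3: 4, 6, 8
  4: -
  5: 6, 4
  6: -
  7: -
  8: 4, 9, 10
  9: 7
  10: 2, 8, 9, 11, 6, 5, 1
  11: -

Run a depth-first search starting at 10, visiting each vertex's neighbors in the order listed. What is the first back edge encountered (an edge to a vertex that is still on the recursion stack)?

8->10

DFS from 10 (visiting each vertex's neighbors in the order listed); mark gray on enter, black on exit:
10 gray
  2 gray
    3 gray
      4 gray
      4 black
      6 gray
      6 black
      8 gray
        8→4: 4 black — skip
        9 gray
          7 gray
          7 black
        9 black
        8→10: 10 is gray → back edge
First back edge: 8 → 10.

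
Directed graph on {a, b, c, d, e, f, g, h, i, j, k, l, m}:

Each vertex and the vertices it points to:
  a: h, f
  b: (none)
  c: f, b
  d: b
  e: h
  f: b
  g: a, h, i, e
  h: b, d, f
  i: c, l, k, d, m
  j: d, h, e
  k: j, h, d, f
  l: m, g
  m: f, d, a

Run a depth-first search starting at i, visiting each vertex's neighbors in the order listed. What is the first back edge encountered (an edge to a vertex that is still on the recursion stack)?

g→i

DFS from i (visiting each vertex's neighbors in the order listed); mark gray on enter, black on exit:
i gray
  c gray
    f gray
      b gray
      b black
    f black
    c→b: b black — skip
  c black
  l gray
    m gray
      m→f: f black — skip
      d gray
        d→b: b black — skip
      d black
      a gray
        h gray
          h→b: b black — skip
          h→d: d black — skip
          h→f: f black — skip
        h black
        a→f: f black — skip
      a black
    m black
    g gray
      g→a: a black — skip
      g→h: h black — skip
      g→i: i is gray → back edge
First back edge: g → i.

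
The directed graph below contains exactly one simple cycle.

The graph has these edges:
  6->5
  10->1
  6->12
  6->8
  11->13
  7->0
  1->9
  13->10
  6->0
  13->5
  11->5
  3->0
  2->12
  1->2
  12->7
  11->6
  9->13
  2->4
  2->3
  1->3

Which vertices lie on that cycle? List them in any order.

DFS with gray/black marking from 13:
13 gray
  10 gray
    1 gray
      3 gray
        0 gray
        0 black
      3 black
      2 gray
        4 gray
        4 black
        2→3: 3 black — skip
        12 gray
          7 gray
            7→0: 0 black — skip
          7 black
        12 black
      2 black
      9 gray
        9→13: 13 is gray → back edge
Back edge closes the cycle 13 → 10 → 1 → 9 → 13; its vertices are {1, 9, 10, 13}.

1, 9, 10, 13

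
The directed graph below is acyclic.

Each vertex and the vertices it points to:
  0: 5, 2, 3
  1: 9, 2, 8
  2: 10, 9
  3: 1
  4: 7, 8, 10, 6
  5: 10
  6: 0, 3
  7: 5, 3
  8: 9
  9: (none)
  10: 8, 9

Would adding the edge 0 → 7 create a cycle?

No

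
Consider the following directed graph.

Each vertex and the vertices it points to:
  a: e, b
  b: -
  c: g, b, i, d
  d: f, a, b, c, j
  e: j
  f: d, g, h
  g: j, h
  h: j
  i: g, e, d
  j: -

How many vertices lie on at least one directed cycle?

4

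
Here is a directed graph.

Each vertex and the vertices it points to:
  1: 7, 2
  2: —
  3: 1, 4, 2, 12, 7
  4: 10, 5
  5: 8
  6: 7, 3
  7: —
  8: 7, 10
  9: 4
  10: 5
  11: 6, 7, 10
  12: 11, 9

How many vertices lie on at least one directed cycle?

7

A vertex is on a directed cycle iff it belongs to a strongly connected component of size ≥ 2 (or has a self-loop).
The vertices on cycles are {3, 5, 6, 8, 10, 11, 12} — 7 in total.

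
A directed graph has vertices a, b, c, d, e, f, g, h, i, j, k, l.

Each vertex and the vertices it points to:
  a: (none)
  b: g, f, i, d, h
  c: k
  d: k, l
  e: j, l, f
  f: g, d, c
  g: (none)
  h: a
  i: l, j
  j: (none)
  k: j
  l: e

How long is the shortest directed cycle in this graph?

2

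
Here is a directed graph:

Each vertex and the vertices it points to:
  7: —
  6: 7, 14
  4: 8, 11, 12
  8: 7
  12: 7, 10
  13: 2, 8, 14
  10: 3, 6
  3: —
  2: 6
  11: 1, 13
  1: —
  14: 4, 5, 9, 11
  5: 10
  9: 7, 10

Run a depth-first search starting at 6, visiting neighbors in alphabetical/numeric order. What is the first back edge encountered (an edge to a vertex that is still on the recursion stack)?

2->6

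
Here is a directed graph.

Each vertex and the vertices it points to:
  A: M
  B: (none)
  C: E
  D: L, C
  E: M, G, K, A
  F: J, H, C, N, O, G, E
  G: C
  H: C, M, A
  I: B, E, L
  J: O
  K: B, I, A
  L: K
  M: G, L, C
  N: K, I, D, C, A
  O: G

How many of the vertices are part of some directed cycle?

8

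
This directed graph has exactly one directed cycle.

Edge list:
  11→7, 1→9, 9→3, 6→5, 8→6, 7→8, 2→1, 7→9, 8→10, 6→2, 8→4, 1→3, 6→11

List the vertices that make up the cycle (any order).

DFS with gray/black marking from 6:
6 gray
  11 gray
    7 gray
      9 gray
        3 gray
        3 black
      9 black
      8 gray
        10 gray
        10 black
        4 gray
        4 black
        8→6: 6 is gray → back edge
Back edge closes the cycle 6 → 11 → 7 → 8 → 6; its vertices are {6, 7, 8, 11}.

6, 7, 8, 11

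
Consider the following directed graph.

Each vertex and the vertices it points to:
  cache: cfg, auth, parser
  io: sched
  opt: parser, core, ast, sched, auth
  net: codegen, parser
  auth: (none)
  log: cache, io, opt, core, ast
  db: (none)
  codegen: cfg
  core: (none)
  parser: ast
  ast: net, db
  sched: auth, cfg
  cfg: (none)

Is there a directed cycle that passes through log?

log lies on a cycle iff there is a path from log back to itself.
Exploring from log, it never reaches itself; equivalently, its strongly connected component is a singleton.

No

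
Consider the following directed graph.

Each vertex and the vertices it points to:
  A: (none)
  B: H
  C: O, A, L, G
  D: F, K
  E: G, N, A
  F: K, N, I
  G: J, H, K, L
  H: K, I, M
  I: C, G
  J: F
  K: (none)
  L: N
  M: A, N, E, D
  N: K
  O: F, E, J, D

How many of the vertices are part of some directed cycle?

10

A vertex is on a directed cycle iff it belongs to a strongly connected component of size ≥ 2 (or has a self-loop).
The vertices on cycles are {C, D, E, F, G, H, I, J, M, O} — 10 in total.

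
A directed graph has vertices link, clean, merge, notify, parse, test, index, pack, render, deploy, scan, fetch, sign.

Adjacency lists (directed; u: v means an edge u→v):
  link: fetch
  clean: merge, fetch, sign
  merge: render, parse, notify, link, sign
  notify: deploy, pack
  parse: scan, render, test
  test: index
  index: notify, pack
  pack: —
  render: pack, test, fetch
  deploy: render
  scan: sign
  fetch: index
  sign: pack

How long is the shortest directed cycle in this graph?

5

For each vertex v, BFS finds the shortest path from v back to v.
The shortest such closed walk is notify → deploy → render → test → index → notify, length 5.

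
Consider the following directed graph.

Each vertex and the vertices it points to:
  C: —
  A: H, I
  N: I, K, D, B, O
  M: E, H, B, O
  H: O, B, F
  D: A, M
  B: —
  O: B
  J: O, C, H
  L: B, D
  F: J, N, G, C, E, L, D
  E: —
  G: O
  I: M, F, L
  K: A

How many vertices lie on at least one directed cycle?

A vertex is on a directed cycle iff it belongs to a strongly connected component of size ≥ 2 (or has a self-loop).
The vertices on cycles are {A, D, F, H, I, J, K, L, M, N} — 10 in total.

10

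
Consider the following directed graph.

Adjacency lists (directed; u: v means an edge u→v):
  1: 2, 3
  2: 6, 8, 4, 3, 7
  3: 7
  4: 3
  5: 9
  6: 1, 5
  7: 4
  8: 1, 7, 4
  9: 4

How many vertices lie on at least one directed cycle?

7

A vertex is on a directed cycle iff it belongs to a strongly connected component of size ≥ 2 (or has a self-loop).
The vertices on cycles are {1, 2, 3, 4, 6, 7, 8} — 7 in total.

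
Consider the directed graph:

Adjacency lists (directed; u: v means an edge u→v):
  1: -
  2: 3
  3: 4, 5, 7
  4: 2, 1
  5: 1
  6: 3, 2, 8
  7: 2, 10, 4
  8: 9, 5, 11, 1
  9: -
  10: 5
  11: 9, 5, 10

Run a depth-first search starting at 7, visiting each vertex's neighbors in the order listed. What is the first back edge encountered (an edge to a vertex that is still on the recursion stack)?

DFS from 7 (visiting each vertex's neighbors in the order listed); mark gray on enter, black on exit:
7 gray
  2 gray
    3 gray
      4 gray
        4→2: 2 is gray → back edge
First back edge: 4 → 2.

4→2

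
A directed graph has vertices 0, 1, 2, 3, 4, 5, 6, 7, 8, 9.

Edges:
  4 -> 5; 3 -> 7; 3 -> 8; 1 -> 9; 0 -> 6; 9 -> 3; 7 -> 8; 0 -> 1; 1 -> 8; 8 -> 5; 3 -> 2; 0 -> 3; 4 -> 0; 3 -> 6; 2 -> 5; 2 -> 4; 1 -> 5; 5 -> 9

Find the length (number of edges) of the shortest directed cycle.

4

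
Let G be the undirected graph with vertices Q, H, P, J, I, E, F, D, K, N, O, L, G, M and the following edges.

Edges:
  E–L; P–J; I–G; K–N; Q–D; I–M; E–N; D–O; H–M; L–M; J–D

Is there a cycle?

DFS, tracking each vertex's parent; an edge to a visited non-parent vertex closes a cycle.
Start from I:
visit I (parent –)
  visit M (parent I)
    visit H (parent M)
      H–M: parent, skip
    visit L (parent M)
      visit E (parent L)
        visit N (parent E)
          N–E: parent, skip
          visit K (parent N)
            K–N: parent, skip
        E–L: parent, skip
      L–M: parent, skip
    M–I: parent, skip
  visit G (parent I)
    G–I: parent, skip
visit Q (parent –)
  visit D (parent Q)
    D–Q: parent, skip
    visit J (parent D)
      visit P (parent J)
        P–J: parent, skip
      J–D: parent, skip
    visit O (parent D)
      O–D: parent, skip
visit F (parent –)
No non-parent visited neighbor found — the graph is a forest.

No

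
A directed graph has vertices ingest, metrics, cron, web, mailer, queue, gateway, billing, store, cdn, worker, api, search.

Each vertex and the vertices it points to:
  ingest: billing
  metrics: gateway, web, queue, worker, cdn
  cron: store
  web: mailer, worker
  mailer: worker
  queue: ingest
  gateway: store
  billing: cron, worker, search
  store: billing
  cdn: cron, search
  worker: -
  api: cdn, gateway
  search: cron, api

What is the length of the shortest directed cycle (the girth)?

For each vertex v, BFS finds the shortest path from v back to v.
The shortest such closed walk is cdn → search → api → cdn, length 3.

3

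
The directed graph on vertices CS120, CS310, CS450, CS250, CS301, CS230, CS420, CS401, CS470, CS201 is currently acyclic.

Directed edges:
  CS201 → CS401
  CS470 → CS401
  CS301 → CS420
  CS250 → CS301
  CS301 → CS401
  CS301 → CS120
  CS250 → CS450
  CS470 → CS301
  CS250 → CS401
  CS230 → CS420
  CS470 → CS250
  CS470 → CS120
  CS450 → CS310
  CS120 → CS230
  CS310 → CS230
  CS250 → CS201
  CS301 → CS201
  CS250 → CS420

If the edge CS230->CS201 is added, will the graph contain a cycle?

No

Adding CS230→CS201 creates a cycle iff CS201 can already reach CS230.
Explore from CS201: no path reaches CS230. The graph stays acyclic.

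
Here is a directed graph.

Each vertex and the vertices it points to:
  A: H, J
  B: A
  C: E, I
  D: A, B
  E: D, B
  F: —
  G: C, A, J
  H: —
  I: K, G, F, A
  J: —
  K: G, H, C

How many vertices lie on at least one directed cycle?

4

A vertex is on a directed cycle iff it belongs to a strongly connected component of size ≥ 2 (or has a self-loop).
The vertices on cycles are {C, G, I, K} — 4 in total.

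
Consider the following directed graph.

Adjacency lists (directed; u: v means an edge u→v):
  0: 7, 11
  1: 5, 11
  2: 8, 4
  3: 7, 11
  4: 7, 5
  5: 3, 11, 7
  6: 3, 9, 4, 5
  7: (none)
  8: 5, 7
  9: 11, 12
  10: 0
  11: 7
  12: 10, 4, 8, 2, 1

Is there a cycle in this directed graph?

No

DFS with white/gray/black marking, starting from 3:
3 gray
  7 gray
  7 black
  11 gray
    11→7: 7 black — skip
  11 black
3 black
0 gray
  0→7: 7 black — skip
  0→11: 11 black — skip
0 black
1 gray
  5 gray
    5→3: 3 black — skip
    5→11: 11 black — skip
    5→7: 7 black — skip
  5 black
  1→11: 11 black — skip
1 black
2 gray
  8 gray
    8→5: 5 black — skip
    8→7: 7 black — skip
  8 black
  4 gray
    4→7: 7 black — skip
    4→5: 5 black — skip
  4 black
2 black
6 gray
  6→3: 3 black — skip
  9 gray
    9→11: 11 black — skip
    12 gray
      10 gray
        10→0: 0 black — skip
      10 black
      12→4: 4 black — skip
      12→8: 8 black — skip
      12→2: 2 black — skip
      12→1: 1 black — skip
    12 black
  9 black
  6→4: 4 black — skip
  6→5: 5 black — skip
6 black
Every edge goes to a white or black vertex — no back edge, so the graph is acyclic.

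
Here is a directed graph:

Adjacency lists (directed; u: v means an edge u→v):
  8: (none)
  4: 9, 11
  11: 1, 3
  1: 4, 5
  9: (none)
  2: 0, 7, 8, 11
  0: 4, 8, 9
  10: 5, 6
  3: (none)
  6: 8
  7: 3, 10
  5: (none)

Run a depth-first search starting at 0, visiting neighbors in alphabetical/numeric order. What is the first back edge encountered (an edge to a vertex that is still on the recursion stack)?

1→4

DFS from 0 (visiting neighbors in alphabetical/numeric order); mark gray on enter, black on exit:
0 gray
  4 gray
    9 gray
    9 black
    11 gray
      1 gray
        1→4: 4 is gray → back edge
First back edge: 1 → 4.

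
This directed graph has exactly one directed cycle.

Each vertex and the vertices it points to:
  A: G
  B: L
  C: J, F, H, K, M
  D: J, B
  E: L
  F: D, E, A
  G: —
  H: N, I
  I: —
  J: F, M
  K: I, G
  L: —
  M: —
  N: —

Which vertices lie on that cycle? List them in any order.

D, F, J

DFS with gray/black marking from F:
F gray
  D gray
    J gray
      J→F: F is gray → back edge
Back edge closes the cycle F → D → J → F; its vertices are {D, F, J}.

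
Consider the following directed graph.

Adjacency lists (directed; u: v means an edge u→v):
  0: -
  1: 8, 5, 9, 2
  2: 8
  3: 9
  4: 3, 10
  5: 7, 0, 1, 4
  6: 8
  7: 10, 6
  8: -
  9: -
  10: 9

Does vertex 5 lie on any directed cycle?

Yes

5 is on a cycle iff 5 can reach itself via ≥1 edge.
5 → 1 → 5 — yes.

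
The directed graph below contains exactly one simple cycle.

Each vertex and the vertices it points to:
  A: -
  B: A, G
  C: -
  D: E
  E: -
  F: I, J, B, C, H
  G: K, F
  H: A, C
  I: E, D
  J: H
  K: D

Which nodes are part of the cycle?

B, F, G

DFS with gray/black marking from B:
B gray
  A gray
  A black
  G gray
    K gray
      D gray
        E gray
        E black
      D black
    K black
    F gray
      I gray
        I→E: E black — skip
        I→D: D black — skip
      I black
      J gray
        H gray
          H→A: A black — skip
          C gray
          C black
        H black
      J black
      F→B: B is gray → back edge
Back edge closes the cycle B → G → F → B; its vertices are {B, F, G}.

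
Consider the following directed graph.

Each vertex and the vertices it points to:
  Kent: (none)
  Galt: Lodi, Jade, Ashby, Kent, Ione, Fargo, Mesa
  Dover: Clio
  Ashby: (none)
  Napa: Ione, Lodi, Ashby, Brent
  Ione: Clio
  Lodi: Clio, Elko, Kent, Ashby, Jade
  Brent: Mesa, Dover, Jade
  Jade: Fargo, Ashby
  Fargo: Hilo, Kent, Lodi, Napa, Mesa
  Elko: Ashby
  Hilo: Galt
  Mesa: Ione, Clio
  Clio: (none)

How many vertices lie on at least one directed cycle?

7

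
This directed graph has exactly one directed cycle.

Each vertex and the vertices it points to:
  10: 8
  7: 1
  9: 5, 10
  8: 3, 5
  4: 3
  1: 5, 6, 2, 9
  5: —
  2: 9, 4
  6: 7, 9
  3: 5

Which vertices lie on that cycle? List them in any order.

1, 6, 7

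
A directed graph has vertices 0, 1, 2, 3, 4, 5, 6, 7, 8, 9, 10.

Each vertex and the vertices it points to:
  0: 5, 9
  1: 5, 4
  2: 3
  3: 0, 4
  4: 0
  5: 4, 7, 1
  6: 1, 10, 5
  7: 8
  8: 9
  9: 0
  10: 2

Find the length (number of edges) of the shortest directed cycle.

2

For each vertex v, BFS finds the shortest path from v back to v.
The shortest such closed walk is 5 → 1 → 5, length 2.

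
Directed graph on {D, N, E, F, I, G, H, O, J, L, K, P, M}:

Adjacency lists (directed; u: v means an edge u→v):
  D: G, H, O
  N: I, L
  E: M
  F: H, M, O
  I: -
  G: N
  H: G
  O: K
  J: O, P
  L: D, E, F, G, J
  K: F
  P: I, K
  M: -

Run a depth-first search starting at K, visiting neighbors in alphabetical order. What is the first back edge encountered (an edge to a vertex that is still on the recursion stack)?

DFS from K (visiting neighbors in alphabetical order); mark gray on enter, black on exit:
K gray
  F gray
    H gray
      G gray
        N gray
          I gray
          I black
          L gray
            D gray
              D→G: G is gray → back edge
First back edge: D → G.

D→G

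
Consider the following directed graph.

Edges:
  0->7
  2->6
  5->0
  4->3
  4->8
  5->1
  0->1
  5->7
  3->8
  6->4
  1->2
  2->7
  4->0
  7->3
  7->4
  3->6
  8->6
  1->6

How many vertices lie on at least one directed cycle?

8

A vertex is on a directed cycle iff it belongs to a strongly connected component of size ≥ 2 (or has a self-loop).
The vertices on cycles are {0, 1, 2, 3, 4, 6, 7, 8} — 8 in total.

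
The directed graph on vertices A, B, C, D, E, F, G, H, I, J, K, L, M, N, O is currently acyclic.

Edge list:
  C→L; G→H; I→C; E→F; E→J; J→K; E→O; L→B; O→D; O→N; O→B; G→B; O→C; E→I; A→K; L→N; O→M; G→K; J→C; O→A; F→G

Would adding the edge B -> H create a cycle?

Adding B→H creates a cycle iff H can already reach B.
Explore from H: no path reaches B. The graph stays acyclic.

No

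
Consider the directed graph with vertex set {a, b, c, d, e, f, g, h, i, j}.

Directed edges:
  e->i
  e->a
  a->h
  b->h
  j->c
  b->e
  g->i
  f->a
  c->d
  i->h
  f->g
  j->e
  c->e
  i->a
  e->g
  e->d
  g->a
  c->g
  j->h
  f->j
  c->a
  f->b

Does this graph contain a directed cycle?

DFS with white/gray/black marking, starting from b:
b gray
  h gray
  h black
  e gray
    a gray
      a→h: h black — skip
    a black
    d gray
    d black
    i gray
      i→a: a black — skip
      i→h: h black — skip
    i black
    g gray
      g→a: a black — skip
      g→i: i black — skip
    g black
  e black
b black
c gray
  c→g: g black — skip
  c→d: d black — skip
  c→e: e black — skip
  c→a: a black — skip
c black
f gray
  f→a: a black — skip
  f→b: b black — skip
  f→g: g black — skip
  j gray
    j→h: h black — skip
    j→e: e black — skip
    j→c: c black — skip
  j black
f black
Every edge goes to a white or black vertex — no back edge, so the graph is acyclic.

No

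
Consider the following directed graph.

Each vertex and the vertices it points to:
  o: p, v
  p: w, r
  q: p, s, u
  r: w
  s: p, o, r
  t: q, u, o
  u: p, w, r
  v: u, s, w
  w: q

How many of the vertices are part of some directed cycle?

A vertex is on a directed cycle iff it belongs to a strongly connected component of size ≥ 2 (or has a self-loop).
The vertices on cycles are {o, p, q, r, s, u, v, w} — 8 in total.

8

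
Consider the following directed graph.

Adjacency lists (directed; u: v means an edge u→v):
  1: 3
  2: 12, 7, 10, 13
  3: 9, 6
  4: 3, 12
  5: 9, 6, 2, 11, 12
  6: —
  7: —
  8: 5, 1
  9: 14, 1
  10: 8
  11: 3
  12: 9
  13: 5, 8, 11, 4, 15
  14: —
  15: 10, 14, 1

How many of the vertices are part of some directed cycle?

9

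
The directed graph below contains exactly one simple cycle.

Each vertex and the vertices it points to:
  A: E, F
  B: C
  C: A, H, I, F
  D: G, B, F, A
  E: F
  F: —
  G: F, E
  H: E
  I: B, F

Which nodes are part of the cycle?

B, C, I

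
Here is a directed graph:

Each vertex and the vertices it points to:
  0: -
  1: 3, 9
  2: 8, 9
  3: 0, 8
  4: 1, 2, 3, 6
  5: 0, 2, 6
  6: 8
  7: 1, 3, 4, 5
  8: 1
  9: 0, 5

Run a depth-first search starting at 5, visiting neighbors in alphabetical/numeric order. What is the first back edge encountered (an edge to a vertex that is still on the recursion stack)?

DFS from 5 (visiting neighbors in alphabetical/numeric order); mark gray on enter, black on exit:
5 gray
  0 gray
  0 black
  2 gray
    8 gray
      1 gray
        3 gray
          3→0: 0 black — skip
          3→8: 8 is gray → back edge
First back edge: 3 → 8.

3→8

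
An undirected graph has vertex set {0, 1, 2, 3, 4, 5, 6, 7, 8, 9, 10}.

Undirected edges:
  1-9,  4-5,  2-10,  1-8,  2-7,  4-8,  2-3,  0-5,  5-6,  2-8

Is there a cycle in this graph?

DFS, tracking each vertex's parent; an edge to a visited non-parent vertex closes a cycle.
Start from 1:
visit 1 (parent –)
  visit 8 (parent 1)
    visit 2 (parent 8)
      visit 7 (parent 2)
        7–2: parent, skip
      visit 10 (parent 2)
        10–2: parent, skip
      visit 3 (parent 2)
        3–2: parent, skip
      2–8: parent, skip
    visit 4 (parent 8)
      visit 5 (parent 4)
        visit 0 (parent 5)
          0–5: parent, skip
        5–4: parent, skip
        visit 6 (parent 5)
          6–5: parent, skip
      4–8: parent, skip
    8–1: parent, skip
  visit 9 (parent 1)
    9–1: parent, skip
No non-parent visited neighbor found — the graph is a forest.

No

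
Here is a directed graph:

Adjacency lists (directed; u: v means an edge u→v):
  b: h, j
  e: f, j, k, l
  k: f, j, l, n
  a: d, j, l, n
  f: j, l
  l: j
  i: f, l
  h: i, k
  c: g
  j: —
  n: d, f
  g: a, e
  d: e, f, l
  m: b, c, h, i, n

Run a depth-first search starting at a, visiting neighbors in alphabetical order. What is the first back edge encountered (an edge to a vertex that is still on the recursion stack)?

DFS from a (visiting neighbors in alphabetical order); mark gray on enter, black on exit:
a gray
  d gray
    e gray
      f gray
        j gray
        j black
        l gray
          l→j: j black — skip
        l black
      f black
      e→j: j black — skip
      k gray
        k→f: f black — skip
        k→j: j black — skip
        k→l: l black — skip
        n gray
          n→d: d is gray → back edge
First back edge: n → d.

n→d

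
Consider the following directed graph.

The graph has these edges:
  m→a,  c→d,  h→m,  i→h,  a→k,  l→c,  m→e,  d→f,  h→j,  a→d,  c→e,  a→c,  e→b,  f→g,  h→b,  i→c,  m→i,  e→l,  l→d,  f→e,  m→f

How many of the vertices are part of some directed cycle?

A vertex is on a directed cycle iff it belongs to a strongly connected component of size ≥ 2 (or has a self-loop).
The vertices on cycles are {c, d, e, f, h, i, l, m} — 8 in total.

8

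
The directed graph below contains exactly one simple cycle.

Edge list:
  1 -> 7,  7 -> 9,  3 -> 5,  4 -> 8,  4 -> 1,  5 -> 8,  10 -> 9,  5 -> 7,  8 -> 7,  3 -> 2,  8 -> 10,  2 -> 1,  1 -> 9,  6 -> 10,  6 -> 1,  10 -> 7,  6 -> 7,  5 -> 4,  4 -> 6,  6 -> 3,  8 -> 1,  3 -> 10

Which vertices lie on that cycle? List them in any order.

DFS with gray/black marking from 3:
3 gray
  5 gray
    7 gray
      9 gray
      9 black
    7 black
    8 gray
      10 gray
        10→9: 9 black — skip
        10→7: 7 black — skip
      10 black
      1 gray
        1→7: 7 black — skip
        1→9: 9 black — skip
      1 black
      8→7: 7 black — skip
    8 black
    4 gray
      4→1: 1 black — skip
      6 gray
        6→10: 10 black — skip
        6→3: 3 is gray → back edge
Back edge closes the cycle 3 → 5 → 4 → 6 → 3; its vertices are {3, 4, 5, 6}.

3, 4, 5, 6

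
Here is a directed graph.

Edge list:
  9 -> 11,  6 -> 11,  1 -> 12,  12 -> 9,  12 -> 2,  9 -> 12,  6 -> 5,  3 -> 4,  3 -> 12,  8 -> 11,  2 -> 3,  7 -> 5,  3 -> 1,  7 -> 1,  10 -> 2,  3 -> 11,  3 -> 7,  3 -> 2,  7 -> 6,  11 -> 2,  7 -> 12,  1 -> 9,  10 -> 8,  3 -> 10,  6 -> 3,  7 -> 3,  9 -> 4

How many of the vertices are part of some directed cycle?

10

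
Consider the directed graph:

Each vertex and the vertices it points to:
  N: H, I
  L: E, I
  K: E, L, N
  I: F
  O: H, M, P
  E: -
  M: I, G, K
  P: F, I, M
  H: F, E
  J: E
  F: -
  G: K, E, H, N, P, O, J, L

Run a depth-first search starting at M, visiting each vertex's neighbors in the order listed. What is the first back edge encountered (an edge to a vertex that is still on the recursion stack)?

P→M

DFS from M (visiting each vertex's neighbors in the order listed); mark gray on enter, black on exit:
M gray
  I gray
    F gray
    F black
  I black
  G gray
    K gray
      E gray
      E black
      L gray
        L→E: E black — skip
        L→I: I black — skip
      L black
      N gray
        H gray
          H→F: F black — skip
          H→E: E black — skip
        H black
        N→I: I black — skip
      N black
    K black
    G→E: E black — skip
    G→H: H black — skip
    G→N: N black — skip
    P gray
      P→F: F black — skip
      P→I: I black — skip
      P→M: M is gray → back edge
First back edge: P → M.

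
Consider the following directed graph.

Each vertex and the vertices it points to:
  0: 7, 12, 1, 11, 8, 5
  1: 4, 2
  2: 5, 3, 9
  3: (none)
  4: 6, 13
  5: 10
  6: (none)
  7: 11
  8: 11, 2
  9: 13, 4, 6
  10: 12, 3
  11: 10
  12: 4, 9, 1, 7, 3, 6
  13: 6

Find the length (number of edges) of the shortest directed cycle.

4

For each vertex v, BFS finds the shortest path from v back to v.
The shortest such closed walk is 12 → 7 → 11 → 10 → 12, length 4.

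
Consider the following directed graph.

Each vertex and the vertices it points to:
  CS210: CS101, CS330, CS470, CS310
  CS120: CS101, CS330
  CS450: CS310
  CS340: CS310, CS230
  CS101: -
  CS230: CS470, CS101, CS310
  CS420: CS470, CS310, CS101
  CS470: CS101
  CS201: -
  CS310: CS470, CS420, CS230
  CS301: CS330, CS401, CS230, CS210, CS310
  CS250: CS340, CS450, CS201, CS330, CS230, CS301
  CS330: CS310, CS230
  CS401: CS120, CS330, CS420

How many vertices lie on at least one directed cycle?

3

A vertex is on a directed cycle iff it belongs to a strongly connected component of size ≥ 2 (or has a self-loop).
The vertices on cycles are {CS230, CS310, CS420} — 3 in total.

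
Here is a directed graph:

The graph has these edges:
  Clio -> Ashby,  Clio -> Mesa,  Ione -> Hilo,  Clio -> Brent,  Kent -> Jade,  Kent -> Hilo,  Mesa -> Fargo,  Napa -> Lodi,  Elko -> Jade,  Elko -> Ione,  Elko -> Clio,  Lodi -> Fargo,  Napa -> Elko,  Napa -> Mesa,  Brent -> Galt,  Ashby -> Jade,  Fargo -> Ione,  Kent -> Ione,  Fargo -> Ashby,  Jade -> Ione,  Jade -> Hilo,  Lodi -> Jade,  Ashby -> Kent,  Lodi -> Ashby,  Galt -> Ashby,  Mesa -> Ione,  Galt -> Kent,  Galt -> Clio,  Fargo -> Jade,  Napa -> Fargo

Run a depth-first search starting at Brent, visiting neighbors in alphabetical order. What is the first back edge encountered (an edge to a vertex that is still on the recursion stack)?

Clio→Brent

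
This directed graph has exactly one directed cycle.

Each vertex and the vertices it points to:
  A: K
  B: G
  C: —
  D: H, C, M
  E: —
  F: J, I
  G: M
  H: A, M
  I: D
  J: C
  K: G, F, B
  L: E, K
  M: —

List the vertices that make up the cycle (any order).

A, D, F, H, I, K

DFS with gray/black marking from K:
K gray
  G gray
    M gray
    M black
  G black
  F gray
    J gray
      C gray
      C black
    J black
    I gray
      D gray
        H gray
          A gray
            A→K: K is gray → back edge
Back edge closes the cycle K → F → I → D → H → A → K; its vertices are {A, D, F, H, I, K}.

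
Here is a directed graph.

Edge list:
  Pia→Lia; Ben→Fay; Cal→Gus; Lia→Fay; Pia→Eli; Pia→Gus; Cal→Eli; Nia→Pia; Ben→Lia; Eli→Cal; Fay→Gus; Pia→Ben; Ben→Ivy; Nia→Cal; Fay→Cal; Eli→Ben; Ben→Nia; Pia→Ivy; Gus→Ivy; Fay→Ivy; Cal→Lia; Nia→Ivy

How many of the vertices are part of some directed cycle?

7

A vertex is on a directed cycle iff it belongs to a strongly connected component of size ≥ 2 (or has a self-loop).
The vertices on cycles are {Ben, Cal, Eli, Fay, Lia, Nia, Pia} — 7 in total.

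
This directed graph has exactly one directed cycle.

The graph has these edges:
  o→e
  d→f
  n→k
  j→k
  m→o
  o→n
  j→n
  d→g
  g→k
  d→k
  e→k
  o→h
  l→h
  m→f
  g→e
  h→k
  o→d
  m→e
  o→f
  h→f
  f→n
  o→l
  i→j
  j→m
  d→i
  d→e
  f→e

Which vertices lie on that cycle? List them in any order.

DFS with gray/black marking from j:
j gray
  k gray
  k black
  n gray
    n→k: k black — skip
  n black
  m gray
    e gray
      e→k: k black — skip
    e black
    o gray
      l gray
        h gray
          h→k: k black — skip
          f gray
            f→n: n black — skip
            f→e: e black — skip
          f black
        h black
      l black
      d gray
        d→e: e black — skip
        i gray
          i→j: j is gray → back edge
Back edge closes the cycle j → m → o → d → i → j; its vertices are {d, i, j, m, o}.

d, i, j, m, o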